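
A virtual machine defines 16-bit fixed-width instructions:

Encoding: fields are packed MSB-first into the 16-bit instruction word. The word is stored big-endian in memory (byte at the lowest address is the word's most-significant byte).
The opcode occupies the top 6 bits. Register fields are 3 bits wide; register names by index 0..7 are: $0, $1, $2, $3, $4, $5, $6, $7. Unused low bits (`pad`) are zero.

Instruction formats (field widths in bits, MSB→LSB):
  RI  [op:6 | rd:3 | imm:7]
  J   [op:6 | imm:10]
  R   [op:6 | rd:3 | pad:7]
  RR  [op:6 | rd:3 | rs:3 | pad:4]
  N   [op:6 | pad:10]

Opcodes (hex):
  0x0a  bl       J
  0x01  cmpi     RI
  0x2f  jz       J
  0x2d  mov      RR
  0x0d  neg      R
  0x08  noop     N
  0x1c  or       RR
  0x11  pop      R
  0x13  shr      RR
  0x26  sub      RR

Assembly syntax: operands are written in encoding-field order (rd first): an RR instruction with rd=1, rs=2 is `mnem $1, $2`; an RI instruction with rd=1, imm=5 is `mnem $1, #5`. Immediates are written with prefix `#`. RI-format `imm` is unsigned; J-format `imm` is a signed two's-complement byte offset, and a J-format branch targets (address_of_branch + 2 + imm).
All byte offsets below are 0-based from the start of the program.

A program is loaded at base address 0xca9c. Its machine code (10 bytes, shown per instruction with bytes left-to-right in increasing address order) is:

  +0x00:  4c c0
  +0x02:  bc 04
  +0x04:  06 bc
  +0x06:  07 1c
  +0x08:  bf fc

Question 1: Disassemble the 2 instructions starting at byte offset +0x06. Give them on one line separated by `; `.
off 0x06: read 07 1c as big → 0x071c
  top 6b → 0x1 → cmpi [RI]
  [9:7] rd=6 = $6
  [6:0] imm=28 = #28
off 0x08: read bf fc as big → 0xbffc
  top 6b → 0x2f → jz [J]
  [9:0] imm=1020 (s10→-4) = #-4

cmpi $6, #28; jz #-4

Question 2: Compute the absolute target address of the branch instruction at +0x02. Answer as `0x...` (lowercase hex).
0xcaa4

+0x02: bc 04 ⇒ word 0xbc04 (big)
  top 6b → 0x2f → jz [J]
  imm: (w>>0)&0x3ff=0x4 → #4
  target = base 0xca9c + off 0x02 + 2 + imm 4 = 0xcaa4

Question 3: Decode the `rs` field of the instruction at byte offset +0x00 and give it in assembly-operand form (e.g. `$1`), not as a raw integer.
$4

+0x00: 4c c0 ⇒ word 0x4cc0 (big)
  opcode bits[15:10]=0x13: shr/RR
  rd: (w>>7)&0x7=0x1 → $1
  rs: (w>>4)&0x7=0x4 → $4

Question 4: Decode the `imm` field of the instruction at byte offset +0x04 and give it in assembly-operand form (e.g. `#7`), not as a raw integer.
#60

[04] 06 bc → 0x06bc
  opcode bits[15:10]=0x1: cmpi/RI
  [9:7] rd=5 = $5
  [6:0] imm=60 = #60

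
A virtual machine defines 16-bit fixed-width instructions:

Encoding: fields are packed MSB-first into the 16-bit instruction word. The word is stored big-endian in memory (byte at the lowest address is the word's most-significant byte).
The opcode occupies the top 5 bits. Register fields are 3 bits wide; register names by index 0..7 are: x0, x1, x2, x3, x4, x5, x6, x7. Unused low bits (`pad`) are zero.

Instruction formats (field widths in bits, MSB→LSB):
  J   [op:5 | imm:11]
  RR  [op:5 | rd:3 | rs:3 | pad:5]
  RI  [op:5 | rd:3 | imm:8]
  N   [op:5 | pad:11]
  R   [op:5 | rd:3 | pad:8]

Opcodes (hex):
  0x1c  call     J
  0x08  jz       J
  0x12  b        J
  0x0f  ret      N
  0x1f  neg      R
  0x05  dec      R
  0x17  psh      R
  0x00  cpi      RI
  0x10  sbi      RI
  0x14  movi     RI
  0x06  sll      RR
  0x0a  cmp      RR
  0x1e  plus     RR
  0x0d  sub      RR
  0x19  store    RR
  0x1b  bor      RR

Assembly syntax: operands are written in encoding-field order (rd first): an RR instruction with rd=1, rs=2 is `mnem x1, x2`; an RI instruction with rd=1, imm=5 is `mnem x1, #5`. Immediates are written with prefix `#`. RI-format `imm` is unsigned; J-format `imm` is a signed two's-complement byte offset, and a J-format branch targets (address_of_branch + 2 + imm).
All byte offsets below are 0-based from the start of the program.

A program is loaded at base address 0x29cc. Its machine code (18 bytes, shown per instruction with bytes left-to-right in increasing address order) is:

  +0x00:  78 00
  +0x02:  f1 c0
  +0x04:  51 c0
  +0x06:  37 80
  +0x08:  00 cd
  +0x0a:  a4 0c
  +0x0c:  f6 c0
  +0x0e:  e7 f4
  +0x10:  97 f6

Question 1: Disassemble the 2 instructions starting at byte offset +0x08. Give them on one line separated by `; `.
@+08  big-endian(00 cd) = 0x00cd
  top 5b → 0x0 → cpi [RI]
  rd@[10:8]=0x0 ⇒ x0
  imm@[7:0]=0xcd ⇒ #205
@+0a  big-endian(a4 0c) = 0xa40c
  top 5b → 0x14 → movi [RI]
  rd@[10:8]=0x4 ⇒ x4
  imm@[7:0]=0xc ⇒ #12

cpi x0, #205; movi x4, #12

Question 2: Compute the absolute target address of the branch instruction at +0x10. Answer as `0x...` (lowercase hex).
0x29d4

off 0x10: read 97 f6 as big → 0x97f6
  top 5b → 0x12 → b [J]
  imm: (w>>0)&0x7ff=0x7f6 (s11→-10) → #-10
  target = base 0x29cc + off 0x10 + 2 + imm -10 = 0x29d4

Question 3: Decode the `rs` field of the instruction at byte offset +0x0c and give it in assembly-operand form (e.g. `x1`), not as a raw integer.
[0c] f6 c0 → 0xf6c0
  top 5b → 0x1e → plus [RR]
  rd: (w>>8)&0x7=0x6 → x6
  rs: (w>>5)&0x7=0x6 → x6

x6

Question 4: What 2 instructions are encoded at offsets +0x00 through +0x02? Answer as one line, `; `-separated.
[00] 78 00 → 0x7800
  op=0x7800>>11=0xf ⇒ ret (N)
[02] f1 c0 → 0xf1c0
  op=0xf1c0>>11=0x1e ⇒ plus (RR)
  [10:8] rd=1 = x1
  [7:5] rs=6 = x6

ret; plus x1, x6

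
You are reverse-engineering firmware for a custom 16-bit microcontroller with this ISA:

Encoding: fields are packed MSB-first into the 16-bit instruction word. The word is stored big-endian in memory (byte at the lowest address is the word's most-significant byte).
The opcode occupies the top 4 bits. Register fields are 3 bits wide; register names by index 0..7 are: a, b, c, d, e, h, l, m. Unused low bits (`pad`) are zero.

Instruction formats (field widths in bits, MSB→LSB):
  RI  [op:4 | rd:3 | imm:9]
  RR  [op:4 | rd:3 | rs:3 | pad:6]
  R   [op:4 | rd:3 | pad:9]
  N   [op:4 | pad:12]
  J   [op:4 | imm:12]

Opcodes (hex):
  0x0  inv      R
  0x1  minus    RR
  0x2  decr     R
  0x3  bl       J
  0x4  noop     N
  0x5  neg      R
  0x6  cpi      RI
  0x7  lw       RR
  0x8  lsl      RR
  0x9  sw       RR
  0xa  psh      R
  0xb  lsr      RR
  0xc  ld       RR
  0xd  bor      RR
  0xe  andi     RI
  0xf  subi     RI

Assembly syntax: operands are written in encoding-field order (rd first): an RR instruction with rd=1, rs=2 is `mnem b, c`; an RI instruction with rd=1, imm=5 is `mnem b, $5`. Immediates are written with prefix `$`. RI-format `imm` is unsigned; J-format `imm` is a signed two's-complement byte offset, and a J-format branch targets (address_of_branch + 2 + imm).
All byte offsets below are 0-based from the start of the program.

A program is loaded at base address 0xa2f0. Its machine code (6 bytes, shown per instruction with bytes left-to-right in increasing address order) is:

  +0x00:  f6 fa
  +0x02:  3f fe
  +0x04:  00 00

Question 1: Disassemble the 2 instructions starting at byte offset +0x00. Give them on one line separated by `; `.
@+00  big-endian(f6 fa) = 0xf6fa
  opcode bits[15:12]=0xf: subi/RI
  [11:9] rd=3 = d
  [8:0] imm=250 = $250
@+02  big-endian(3f fe) = 0x3ffe
  opcode bits[15:12]=0x3: bl/J
  [11:0] imm=4094 (s12→-2) = $-2

subi d, $250; bl $-2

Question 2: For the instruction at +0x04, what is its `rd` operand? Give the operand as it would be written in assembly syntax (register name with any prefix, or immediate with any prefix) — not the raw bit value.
+0x04: 00 00 ⇒ word 0x0000 (big)
  opcode bits[15:12]=0x0: inv/R
  rd: (w>>9)&0x7=0x0 → a

a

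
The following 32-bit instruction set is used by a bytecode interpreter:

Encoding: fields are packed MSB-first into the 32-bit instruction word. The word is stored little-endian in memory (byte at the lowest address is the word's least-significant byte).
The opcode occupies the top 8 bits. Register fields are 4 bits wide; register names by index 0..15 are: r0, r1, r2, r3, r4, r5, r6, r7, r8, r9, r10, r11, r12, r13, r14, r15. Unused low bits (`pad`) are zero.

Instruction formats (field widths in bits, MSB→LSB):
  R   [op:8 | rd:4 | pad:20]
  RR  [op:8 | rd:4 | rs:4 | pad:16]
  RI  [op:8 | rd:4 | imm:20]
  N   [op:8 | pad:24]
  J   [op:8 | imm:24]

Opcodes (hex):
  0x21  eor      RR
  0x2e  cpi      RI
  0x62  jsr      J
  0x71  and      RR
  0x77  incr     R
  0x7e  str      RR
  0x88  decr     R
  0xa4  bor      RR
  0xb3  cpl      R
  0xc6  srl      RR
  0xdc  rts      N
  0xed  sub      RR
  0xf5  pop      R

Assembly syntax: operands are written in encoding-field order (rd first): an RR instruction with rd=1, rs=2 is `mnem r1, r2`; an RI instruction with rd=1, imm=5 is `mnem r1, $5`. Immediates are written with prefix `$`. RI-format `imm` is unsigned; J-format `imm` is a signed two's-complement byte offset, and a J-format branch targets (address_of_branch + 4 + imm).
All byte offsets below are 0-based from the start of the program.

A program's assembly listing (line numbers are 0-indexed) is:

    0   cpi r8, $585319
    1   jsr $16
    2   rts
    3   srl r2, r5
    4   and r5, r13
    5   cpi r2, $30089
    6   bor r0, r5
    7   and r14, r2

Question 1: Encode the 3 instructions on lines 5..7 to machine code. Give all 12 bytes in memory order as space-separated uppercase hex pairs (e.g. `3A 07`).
L5: cpi op=0x2e:8|rd=2:4|imm=30089:20 ⇒ 0x2e207589 ⇒ little 89 75 20 2e
L6: bor op=0xa4:8|rd=0:4|rs=5:4|pad=0:16 ⇒ 0xa4050000 ⇒ little 00 00 05 a4
L7: and op=0x71:8|rd=14:4|rs=2:4|pad=0:16 ⇒ 0x71e20000 ⇒ little 00 00 e2 71

89 75 20 2E 00 00 05 A4 00 00 E2 71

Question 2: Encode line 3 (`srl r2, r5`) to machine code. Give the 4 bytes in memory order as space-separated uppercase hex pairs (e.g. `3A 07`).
line 3 (srl): pack op=0xc6:8|rd=2:4|rs=5:4|pad=0:16 = 0xc6250000; little→ 00 00 25 c6

00 00 25 C6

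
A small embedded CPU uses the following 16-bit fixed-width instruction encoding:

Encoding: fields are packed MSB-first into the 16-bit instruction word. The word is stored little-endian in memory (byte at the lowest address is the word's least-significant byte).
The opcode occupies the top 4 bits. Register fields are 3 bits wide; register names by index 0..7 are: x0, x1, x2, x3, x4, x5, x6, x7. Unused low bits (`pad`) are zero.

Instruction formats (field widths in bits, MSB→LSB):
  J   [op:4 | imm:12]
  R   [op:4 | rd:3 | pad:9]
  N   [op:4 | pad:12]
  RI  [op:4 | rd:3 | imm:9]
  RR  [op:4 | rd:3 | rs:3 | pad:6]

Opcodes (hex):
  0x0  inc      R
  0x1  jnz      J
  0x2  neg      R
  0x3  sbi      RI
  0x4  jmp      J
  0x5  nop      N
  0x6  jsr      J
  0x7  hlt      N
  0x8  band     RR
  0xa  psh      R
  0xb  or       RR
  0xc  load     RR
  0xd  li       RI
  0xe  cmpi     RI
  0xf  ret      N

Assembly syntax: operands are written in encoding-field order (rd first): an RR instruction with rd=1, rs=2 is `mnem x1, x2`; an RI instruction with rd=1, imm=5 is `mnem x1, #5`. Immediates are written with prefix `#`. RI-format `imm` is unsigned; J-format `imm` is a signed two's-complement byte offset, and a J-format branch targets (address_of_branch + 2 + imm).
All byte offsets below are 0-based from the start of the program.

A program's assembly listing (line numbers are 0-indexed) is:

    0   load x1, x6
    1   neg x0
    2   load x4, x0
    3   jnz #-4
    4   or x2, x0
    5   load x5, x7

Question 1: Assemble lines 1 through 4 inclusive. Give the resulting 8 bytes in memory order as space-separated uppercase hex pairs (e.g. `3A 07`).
00 20 00 C8 FC 1F 00 B4

line 1 (neg): pack op=0x2:4|rd=0:3|pad=0:9 = 0x2000; little→ 00 20
line 2 (load): pack op=0xc:4|rd=4:3|rs=0:3|pad=0:6 = 0xc800; little→ 00 c8
line 3 (jnz): pack op=0x1:4|imm=-4:12 = 0x1ffc; little→ fc 1f
line 4 (or): pack op=0xb:4|rd=2:3|rs=0:3|pad=0:6 = 0xb400; little→ 00 b4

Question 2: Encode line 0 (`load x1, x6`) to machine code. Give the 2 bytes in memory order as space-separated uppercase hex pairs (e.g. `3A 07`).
0. load fields op=0xc:4|rd=1:3|rs=6:3|pad=0:6 → word c380h → 80 c3

80 C3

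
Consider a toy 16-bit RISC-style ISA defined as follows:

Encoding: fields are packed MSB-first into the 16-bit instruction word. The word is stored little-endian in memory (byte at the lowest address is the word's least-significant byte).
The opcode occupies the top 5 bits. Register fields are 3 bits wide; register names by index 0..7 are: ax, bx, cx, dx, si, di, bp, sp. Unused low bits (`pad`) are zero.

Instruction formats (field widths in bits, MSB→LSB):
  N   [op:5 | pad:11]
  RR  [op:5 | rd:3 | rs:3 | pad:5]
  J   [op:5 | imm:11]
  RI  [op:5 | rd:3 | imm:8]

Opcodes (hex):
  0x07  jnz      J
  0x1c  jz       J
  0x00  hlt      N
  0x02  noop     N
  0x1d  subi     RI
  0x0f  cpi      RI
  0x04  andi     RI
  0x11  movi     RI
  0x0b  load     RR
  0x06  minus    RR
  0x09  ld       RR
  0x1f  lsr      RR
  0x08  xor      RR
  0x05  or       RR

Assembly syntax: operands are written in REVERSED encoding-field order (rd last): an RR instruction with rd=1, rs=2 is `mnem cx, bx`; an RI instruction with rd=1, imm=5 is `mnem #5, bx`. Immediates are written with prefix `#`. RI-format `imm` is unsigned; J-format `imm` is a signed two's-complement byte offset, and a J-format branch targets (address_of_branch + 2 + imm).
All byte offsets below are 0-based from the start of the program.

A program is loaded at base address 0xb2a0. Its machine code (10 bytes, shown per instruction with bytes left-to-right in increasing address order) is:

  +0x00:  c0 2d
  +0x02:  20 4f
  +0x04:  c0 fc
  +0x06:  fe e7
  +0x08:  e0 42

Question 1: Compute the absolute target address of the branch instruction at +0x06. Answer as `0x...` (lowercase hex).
0xb2a6

+0x06: fe e7 ⇒ word 0xe7fe (little)
  op=0xe7fe>>11=0x1c ⇒ jz (J)
  imm@[10:0]=0x7fe (s11→-2) ⇒ #-2
  target = base 0xb2a0 + off 0x06 + 2 + imm -2 = 0xb2a6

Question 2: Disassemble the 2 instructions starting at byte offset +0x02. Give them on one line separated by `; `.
ld bx, sp; lsr bp, si

[02] 20 4f → 0x4f20
  op=0x4f20>>11=0x9 ⇒ ld (RR)
  [10:8] rd=7 = sp
  [7:5] rs=1 = bx
[04] c0 fc → 0xfcc0
  op=0xfcc0>>11=0x1f ⇒ lsr (RR)
  [10:8] rd=4 = si
  [7:5] rs=6 = bp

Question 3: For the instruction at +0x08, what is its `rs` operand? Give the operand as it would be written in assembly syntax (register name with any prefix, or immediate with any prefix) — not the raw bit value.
sp

@+08  little-endian(e0 42) = 0x42e0
  opcode bits[15:11]=0x8: xor/RR
  [10:8] rd=2 = cx
  [7:5] rs=7 = sp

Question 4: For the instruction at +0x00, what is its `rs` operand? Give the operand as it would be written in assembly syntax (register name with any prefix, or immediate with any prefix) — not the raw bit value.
[00] c0 2d → 0x2dc0
  top 5b → 0x5 → or [RR]
  [10:8] rd=5 = di
  [7:5] rs=6 = bp

bp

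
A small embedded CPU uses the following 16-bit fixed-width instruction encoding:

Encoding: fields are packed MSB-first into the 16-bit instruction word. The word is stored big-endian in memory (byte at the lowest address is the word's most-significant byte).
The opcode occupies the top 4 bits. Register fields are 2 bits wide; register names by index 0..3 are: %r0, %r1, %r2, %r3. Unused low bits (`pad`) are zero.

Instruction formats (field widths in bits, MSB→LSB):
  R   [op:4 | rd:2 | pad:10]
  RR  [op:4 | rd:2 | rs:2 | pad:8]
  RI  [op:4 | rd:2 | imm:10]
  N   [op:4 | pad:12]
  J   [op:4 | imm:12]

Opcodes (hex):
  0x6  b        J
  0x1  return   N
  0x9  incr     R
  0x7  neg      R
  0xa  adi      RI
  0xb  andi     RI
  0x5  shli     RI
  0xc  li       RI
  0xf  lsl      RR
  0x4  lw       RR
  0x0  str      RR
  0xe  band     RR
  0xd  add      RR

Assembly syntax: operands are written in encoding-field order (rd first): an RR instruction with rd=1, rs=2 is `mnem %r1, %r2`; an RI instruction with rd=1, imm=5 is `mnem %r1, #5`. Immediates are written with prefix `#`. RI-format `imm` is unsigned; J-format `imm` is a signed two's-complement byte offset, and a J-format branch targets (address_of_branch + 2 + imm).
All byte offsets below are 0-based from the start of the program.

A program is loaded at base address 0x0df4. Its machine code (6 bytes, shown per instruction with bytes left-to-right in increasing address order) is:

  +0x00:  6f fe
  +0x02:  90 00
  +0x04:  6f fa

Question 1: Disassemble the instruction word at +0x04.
b #-6

@+04  big-endian(6f fa) = 0x6ffa
  opcode bits[15:12]=0x6: b/J
  imm@[11:0]=0xffa (s12→-6) ⇒ #-6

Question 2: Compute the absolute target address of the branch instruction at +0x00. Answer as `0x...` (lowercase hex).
@+00  big-endian(6f fe) = 0x6ffe
  opcode bits[15:12]=0x6: b/J
  imm@[11:0]=0xffe (s12→-2) ⇒ #-2
  target = base 0x0df4 + off 0x00 + 2 + imm -2 = 0x0df4

0x0df4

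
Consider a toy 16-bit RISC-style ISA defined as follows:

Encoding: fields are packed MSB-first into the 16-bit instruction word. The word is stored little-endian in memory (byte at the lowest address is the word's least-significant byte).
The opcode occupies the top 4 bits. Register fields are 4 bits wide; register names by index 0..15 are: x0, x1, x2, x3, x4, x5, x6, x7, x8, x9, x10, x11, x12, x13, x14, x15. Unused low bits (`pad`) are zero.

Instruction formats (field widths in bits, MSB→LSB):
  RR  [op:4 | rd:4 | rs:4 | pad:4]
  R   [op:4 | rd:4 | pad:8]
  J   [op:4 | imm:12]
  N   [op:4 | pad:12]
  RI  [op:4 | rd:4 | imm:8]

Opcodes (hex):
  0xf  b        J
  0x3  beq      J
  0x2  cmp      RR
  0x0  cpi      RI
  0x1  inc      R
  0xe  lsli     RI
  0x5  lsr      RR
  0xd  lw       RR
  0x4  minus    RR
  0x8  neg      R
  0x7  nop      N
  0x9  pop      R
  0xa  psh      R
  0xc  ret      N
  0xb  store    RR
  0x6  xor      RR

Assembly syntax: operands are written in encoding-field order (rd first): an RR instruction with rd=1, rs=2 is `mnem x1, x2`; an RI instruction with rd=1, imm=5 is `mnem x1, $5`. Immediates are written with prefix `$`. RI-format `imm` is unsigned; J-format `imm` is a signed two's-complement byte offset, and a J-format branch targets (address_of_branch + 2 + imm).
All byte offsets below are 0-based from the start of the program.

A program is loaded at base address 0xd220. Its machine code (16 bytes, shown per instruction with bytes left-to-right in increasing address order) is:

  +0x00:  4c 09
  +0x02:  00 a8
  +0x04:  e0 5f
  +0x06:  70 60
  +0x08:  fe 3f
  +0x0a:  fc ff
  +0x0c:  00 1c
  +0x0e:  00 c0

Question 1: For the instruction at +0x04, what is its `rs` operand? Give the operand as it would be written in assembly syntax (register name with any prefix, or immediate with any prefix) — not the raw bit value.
x14

+0x04: e0 5f ⇒ word 0x5fe0 (little)
  op=0x5fe0>>12=0x5 ⇒ lsr (RR)
  [11:8] rd=15 = x15
  [7:4] rs=14 = x14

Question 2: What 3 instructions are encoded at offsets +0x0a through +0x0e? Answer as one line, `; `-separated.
[0a] fc ff → 0xfffc
  opcode bits[15:12]=0xf: b/J
  imm@[11:0]=0xffc (s12→-4) ⇒ $-4
[0c] 00 1c → 0x1c00
  opcode bits[15:12]=0x1: inc/R
  rd@[11:8]=0xc ⇒ x12
[0e] 00 c0 → 0xc000
  opcode bits[15:12]=0xc: ret/N

b $-4; inc x12; ret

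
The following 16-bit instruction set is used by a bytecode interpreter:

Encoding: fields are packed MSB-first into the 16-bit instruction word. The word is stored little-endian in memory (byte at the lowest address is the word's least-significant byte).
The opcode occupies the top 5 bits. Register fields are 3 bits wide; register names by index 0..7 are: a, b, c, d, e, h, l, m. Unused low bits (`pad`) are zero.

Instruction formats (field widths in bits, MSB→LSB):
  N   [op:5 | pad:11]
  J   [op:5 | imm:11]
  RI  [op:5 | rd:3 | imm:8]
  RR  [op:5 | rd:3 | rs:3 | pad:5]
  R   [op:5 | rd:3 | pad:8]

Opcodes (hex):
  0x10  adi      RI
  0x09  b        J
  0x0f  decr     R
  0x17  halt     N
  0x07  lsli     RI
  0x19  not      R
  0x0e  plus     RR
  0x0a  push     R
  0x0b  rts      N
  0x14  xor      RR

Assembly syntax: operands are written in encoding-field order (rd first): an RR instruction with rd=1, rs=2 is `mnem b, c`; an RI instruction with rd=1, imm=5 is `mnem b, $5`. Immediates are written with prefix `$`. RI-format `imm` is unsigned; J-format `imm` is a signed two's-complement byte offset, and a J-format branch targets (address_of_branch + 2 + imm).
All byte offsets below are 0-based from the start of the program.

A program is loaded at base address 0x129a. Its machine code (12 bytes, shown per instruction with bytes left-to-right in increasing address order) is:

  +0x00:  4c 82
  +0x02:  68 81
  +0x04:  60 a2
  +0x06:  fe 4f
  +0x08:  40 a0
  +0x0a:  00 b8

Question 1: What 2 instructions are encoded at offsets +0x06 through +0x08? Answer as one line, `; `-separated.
off 0x06: read fe 4f as little → 0x4ffe
  top 5b → 0x9 → b [J]
  [10:0] imm=2046 (s11→-2) = $-2
off 0x08: read 40 a0 as little → 0xa040
  top 5b → 0x14 → xor [RR]
  [10:8] rd=0 = a
  [7:5] rs=2 = c

b $-2; xor a, c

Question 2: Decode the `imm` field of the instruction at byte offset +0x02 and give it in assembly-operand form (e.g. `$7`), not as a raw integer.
+0x02: 68 81 ⇒ word 0x8168 (little)
  top 5b → 0x10 → adi [RI]
  rd: (w>>8)&0x7=0x1 → b
  imm: (w>>0)&0xff=0x68 → $104

$104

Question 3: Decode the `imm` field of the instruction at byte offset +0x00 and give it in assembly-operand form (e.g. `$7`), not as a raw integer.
$76

@+00  little-endian(4c 82) = 0x824c
  top 5b → 0x10 → adi [RI]
  [10:8] rd=2 = c
  [7:0] imm=76 = $76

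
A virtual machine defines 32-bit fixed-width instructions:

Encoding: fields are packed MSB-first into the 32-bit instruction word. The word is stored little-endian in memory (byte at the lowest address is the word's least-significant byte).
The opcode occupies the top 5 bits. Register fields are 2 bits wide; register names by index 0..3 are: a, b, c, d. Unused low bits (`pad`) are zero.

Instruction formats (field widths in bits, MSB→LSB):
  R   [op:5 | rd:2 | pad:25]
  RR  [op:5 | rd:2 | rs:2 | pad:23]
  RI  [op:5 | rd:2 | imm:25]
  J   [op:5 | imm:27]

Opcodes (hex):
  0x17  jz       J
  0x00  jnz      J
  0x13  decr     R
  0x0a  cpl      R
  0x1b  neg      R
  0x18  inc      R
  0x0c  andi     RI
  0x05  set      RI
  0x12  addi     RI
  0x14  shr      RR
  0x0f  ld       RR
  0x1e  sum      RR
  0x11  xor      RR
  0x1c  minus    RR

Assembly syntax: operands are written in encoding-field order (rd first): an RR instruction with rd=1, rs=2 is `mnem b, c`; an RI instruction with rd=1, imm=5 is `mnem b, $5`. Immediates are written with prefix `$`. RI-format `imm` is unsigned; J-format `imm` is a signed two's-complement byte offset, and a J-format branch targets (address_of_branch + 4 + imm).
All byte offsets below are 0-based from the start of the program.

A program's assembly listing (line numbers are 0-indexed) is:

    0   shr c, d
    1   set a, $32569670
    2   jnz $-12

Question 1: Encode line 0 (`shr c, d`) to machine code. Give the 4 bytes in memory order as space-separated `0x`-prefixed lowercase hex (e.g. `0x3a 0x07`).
0x00 0x00 0x80 0xa5

0. shr fields op=0x14:5|rd=2:2|rs=3:2|pad=0:23 → word a5800000h → 00 00 80 a5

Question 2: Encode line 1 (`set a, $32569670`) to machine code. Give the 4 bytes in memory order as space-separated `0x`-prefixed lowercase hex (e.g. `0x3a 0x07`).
line 1 (set): pack op=0x5:5|rd=0:2|imm=32569670:25 = 0x29f0f946; little→ 46 f9 f0 29

0x46 0xf9 0xf0 0x29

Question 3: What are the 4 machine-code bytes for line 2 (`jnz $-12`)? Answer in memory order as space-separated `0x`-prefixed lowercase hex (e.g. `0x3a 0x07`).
L2: jnz op=0x0:5|imm=-12:27 ⇒ 0x07fffff4 ⇒ little f4 ff ff 07

0xf4 0xff 0xff 0x07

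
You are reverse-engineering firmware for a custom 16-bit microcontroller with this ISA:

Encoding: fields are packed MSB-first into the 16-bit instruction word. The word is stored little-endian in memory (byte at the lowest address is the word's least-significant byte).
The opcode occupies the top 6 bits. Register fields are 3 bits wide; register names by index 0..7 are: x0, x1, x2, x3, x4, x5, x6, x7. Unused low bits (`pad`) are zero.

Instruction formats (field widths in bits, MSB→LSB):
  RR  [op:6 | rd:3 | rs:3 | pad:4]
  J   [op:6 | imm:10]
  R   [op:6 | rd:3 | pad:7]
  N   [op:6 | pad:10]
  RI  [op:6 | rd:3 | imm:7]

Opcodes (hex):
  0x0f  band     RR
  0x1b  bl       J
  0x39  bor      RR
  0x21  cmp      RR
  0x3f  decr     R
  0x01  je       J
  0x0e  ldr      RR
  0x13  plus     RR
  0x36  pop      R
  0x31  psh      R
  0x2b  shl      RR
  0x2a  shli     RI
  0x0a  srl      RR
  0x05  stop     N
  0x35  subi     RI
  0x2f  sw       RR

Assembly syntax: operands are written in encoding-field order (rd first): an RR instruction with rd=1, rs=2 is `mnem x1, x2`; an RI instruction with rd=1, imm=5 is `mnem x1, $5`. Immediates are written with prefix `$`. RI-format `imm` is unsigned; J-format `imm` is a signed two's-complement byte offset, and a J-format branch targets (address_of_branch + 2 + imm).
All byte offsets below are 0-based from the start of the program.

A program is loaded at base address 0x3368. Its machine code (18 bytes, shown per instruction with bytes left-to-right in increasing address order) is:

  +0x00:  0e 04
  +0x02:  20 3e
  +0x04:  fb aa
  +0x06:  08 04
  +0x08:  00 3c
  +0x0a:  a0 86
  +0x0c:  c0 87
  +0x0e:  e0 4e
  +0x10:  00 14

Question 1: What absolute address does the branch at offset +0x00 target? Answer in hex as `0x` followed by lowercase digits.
+0x00: 0e 04 ⇒ word 0x040e (little)
  opcode bits[15:10]=0x1: je/J
  [9:0] imm=14 = $14
  target = base 0x3368 + off 0x00 + 2 + imm 14 = 0x3378

0x3378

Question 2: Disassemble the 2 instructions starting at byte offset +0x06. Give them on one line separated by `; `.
@+06  little-endian(08 04) = 0x0408
  opcode bits[15:10]=0x1: je/J
  imm@[9:0]=0x8 ⇒ $8
@+08  little-endian(00 3c) = 0x3c00
  opcode bits[15:10]=0xf: band/RR
  rd@[9:7]=0x0 ⇒ x0
  rs@[6:4]=0x0 ⇒ x0

je $8; band x0, x0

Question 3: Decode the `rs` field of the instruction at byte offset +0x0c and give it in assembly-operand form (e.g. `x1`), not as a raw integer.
x4

@+0c  little-endian(c0 87) = 0x87c0
  op=0x87c0>>10=0x21 ⇒ cmp (RR)
  rd: (w>>7)&0x7=0x7 → x7
  rs: (w>>4)&0x7=0x4 → x4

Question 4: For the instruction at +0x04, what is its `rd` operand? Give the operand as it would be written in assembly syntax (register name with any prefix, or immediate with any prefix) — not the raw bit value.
x5

@+04  little-endian(fb aa) = 0xaafb
  opcode bits[15:10]=0x2a: shli/RI
  [9:7] rd=5 = x5
  [6:0] imm=123 = $123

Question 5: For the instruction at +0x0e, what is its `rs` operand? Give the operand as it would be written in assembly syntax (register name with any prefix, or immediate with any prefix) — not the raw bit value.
x6

off 0x0e: read e0 4e as little → 0x4ee0
  op=0x4ee0>>10=0x13 ⇒ plus (RR)
  rd@[9:7]=0x5 ⇒ x5
  rs@[6:4]=0x6 ⇒ x6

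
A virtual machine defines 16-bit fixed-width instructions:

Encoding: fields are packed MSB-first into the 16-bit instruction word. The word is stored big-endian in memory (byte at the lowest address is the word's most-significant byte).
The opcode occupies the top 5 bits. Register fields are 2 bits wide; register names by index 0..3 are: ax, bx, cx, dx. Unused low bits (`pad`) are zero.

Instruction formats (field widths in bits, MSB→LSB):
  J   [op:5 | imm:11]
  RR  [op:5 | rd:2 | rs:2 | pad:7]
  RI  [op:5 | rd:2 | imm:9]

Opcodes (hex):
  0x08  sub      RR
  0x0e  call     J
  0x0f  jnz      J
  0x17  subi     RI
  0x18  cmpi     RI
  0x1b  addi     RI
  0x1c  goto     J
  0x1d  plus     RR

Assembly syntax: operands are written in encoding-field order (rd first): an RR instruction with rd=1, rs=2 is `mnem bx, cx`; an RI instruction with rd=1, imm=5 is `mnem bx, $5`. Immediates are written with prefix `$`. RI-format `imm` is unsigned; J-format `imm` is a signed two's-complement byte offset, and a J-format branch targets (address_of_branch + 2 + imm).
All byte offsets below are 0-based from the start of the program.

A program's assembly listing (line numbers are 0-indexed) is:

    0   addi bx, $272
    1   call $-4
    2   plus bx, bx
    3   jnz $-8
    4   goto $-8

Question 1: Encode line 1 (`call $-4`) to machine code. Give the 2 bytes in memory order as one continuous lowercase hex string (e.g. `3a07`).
L1: call op=0xe:5|imm=-4:11 ⇒ 0x77fc ⇒ big 77 fc

77fc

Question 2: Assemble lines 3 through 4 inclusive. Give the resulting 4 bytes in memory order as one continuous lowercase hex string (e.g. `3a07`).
7ff8e7f8

3. jnz fields op=0xf:5|imm=-8:11 → word 7ff8h → 7f f8
4. goto fields op=0x1c:5|imm=-8:11 → word e7f8h → e7 f8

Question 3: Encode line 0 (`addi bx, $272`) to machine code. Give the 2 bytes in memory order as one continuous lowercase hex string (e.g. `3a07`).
db10

L0: addi op=0x1b:5|rd=1:2|imm=272:9 ⇒ 0xdb10 ⇒ big db 10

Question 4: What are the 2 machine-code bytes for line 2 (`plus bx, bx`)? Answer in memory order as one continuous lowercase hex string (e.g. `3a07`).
ea80

L2: plus op=0x1d:5|rd=1:2|rs=1:2|pad=0:7 ⇒ 0xea80 ⇒ big ea 80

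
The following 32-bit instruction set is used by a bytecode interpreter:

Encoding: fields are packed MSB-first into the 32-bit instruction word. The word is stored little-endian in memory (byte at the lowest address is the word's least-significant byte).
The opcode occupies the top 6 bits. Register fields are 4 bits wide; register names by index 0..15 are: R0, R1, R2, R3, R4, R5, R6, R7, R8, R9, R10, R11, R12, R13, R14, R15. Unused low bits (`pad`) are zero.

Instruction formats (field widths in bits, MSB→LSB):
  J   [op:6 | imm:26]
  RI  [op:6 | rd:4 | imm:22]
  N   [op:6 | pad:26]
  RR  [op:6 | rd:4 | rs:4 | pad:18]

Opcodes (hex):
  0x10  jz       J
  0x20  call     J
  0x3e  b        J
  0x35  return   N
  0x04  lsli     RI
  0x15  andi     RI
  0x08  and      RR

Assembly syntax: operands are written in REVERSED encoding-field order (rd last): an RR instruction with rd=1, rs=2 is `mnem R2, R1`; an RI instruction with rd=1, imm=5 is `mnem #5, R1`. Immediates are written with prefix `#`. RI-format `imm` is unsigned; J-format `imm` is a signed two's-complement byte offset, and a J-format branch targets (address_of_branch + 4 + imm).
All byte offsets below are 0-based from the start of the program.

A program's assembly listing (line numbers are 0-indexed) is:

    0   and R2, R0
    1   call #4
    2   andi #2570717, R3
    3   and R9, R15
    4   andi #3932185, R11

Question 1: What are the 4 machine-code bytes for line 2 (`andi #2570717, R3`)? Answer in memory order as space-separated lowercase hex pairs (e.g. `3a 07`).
line 2 (andi): pack op=0x15:6|rd=3:4|imm=2570717:22 = 0x54e739dd; little→ dd 39 e7 54

dd 39 e7 54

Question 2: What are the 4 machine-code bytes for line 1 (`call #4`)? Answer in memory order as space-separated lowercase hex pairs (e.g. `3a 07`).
1. call fields op=0x20:6|imm=4:26 → word 80000004h → 04 00 00 80

04 00 00 80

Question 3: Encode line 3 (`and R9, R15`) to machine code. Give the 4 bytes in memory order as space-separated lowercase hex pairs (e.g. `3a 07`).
00 00 e4 23

3. and fields op=0x8:6|rd=15:4|rs=9:4|pad=0:18 → word 23e40000h → 00 00 e4 23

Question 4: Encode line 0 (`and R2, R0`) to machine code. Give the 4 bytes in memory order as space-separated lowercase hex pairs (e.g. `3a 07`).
00 00 08 20

L0: and op=0x8:6|rd=0:4|rs=2:4|pad=0:18 ⇒ 0x20080000 ⇒ little 00 00 08 20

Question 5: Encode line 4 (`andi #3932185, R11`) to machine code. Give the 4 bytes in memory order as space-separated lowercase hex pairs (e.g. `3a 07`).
line 4 (andi): pack op=0x15:6|rd=11:4|imm=3932185:22 = 0x56fc0019; little→ 19 00 fc 56

19 00 fc 56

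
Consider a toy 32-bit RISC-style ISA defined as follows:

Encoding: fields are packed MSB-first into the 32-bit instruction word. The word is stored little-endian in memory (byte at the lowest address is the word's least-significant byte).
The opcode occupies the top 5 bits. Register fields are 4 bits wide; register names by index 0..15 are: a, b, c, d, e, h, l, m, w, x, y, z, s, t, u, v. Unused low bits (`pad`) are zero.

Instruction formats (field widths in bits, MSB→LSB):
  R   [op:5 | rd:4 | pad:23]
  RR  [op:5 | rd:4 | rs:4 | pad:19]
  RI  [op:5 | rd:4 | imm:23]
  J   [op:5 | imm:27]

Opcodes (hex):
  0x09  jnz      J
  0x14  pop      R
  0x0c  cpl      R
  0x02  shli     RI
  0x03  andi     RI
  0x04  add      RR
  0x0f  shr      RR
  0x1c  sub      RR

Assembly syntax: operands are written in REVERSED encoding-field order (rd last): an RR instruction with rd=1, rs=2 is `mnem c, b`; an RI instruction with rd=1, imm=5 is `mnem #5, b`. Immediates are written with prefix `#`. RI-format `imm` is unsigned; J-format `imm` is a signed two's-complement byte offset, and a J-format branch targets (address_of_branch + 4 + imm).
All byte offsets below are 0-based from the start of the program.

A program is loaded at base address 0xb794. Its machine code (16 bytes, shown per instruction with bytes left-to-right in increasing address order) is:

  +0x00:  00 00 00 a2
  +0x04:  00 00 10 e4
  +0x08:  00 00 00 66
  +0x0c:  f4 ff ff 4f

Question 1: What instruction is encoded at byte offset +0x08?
cpl s

[08] 00 00 00 66 → 0x66000000
  opcode bits[31:27]=0xc: cpl/R
  rd: (w>>23)&0xf=0xc → s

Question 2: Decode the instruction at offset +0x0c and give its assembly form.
off 0x0c: read f4 ff ff 4f as little → 0x4ffffff4
  opcode bits[31:27]=0x9: jnz/J
  [26:0] imm=134217716 (s27→-12) = #-12

jnz #-12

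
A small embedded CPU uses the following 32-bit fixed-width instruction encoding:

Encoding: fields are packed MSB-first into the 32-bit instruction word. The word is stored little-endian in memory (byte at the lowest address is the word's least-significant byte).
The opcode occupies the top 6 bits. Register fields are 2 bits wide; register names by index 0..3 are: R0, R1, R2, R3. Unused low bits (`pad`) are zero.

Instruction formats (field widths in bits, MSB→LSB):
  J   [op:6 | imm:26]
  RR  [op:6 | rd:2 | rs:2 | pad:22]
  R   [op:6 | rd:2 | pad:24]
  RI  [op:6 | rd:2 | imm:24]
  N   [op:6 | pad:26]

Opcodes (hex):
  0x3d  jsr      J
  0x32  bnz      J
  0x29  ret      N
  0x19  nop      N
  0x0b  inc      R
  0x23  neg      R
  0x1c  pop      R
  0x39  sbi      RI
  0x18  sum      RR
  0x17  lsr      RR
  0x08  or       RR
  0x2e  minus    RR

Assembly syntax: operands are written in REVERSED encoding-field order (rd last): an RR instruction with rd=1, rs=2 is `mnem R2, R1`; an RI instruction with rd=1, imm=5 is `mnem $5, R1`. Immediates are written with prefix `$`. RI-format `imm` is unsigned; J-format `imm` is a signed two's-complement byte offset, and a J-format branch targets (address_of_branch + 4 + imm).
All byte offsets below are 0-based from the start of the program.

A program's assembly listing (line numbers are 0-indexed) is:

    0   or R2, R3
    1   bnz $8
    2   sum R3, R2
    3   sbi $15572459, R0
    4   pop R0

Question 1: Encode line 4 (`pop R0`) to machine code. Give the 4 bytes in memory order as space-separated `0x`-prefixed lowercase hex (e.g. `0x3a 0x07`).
0x00 0x00 0x00 0x70

line 4 (pop): pack op=0x1c:6|rd=0:2|pad=0:24 = 0x70000000; little→ 00 00 00 70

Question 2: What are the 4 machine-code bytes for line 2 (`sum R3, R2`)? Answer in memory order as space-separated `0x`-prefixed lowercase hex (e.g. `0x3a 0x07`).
line 2 (sum): pack op=0x18:6|rd=2:2|rs=3:2|pad=0:22 = 0x62c00000; little→ 00 00 c0 62

0x00 0x00 0xc0 0x62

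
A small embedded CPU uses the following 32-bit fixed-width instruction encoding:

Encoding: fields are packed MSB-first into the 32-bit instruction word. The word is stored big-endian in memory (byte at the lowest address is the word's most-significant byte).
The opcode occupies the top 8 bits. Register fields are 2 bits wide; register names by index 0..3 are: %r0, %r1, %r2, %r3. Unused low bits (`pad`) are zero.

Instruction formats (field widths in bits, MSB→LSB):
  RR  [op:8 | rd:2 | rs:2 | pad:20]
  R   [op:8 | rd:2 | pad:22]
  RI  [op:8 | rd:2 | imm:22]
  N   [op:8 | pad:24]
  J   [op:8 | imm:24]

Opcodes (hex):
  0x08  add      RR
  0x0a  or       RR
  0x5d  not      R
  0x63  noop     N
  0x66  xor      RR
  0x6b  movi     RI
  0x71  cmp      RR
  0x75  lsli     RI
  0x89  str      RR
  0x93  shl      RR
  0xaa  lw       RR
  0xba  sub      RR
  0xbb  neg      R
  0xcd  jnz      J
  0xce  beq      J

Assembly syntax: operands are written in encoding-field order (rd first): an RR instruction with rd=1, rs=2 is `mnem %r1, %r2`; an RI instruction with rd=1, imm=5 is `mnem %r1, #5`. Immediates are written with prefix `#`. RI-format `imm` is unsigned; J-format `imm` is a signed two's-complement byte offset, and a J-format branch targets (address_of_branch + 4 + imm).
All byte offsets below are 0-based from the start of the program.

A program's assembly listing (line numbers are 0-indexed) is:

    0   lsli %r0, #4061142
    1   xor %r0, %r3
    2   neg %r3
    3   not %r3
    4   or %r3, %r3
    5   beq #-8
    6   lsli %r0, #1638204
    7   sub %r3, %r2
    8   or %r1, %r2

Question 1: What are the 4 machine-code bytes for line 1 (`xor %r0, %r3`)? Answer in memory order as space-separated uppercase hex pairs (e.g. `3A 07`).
L1: xor op=0x66:8|rd=0:2|rs=3:2|pad=0:20 ⇒ 0x66300000 ⇒ big 66 30 00 00

66 30 00 00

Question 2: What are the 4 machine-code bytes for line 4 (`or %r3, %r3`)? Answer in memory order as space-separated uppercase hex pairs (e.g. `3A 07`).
0A F0 00 00

line 4 (or): pack op=0xa:8|rd=3:2|rs=3:2|pad=0:20 = 0x0af00000; big→ 0a f0 00 00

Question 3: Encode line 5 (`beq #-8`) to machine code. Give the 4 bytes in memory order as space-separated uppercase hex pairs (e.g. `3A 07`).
line 5 (beq): pack op=0xce:8|imm=-8:24 = 0xcefffff8; big→ ce ff ff f8

CE FF FF F8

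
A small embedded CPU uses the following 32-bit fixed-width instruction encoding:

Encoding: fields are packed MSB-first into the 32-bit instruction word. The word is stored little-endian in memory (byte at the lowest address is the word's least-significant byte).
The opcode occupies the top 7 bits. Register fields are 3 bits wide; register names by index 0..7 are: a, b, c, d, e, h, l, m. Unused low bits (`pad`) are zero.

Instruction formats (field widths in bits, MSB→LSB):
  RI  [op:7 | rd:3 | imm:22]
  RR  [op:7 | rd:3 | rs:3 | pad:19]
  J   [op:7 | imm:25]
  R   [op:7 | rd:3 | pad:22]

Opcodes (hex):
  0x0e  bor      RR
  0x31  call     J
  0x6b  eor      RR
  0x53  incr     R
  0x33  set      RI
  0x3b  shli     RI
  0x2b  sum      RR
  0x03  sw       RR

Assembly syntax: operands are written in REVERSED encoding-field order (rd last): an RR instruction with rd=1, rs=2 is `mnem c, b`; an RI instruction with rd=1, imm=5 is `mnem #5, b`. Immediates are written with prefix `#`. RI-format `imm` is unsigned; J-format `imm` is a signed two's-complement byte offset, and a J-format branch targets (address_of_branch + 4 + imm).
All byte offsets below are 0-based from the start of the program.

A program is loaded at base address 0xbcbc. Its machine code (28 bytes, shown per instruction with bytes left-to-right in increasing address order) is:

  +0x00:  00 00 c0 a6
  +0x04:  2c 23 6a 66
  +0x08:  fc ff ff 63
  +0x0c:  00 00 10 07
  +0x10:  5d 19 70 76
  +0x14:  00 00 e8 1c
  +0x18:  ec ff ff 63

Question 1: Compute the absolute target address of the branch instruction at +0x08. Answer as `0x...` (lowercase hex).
@+08  little-endian(fc ff ff 63) = 0x63fffffc
  opcode bits[31:25]=0x31: call/J
  [24:0] imm=33554428 (s25→-4) = #-4
  target = base 0xbcbc + off 0x08 + 4 + imm -4 = 0xbcc4

0xbcc4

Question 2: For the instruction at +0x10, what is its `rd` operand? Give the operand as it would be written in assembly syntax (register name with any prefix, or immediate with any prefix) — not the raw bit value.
[10] 5d 19 70 76 → 0x7670195d
  opcode bits[31:25]=0x3b: shli/RI
  rd@[24:22]=0x1 ⇒ b
  imm@[21:0]=0x30195d ⇒ #3152221

b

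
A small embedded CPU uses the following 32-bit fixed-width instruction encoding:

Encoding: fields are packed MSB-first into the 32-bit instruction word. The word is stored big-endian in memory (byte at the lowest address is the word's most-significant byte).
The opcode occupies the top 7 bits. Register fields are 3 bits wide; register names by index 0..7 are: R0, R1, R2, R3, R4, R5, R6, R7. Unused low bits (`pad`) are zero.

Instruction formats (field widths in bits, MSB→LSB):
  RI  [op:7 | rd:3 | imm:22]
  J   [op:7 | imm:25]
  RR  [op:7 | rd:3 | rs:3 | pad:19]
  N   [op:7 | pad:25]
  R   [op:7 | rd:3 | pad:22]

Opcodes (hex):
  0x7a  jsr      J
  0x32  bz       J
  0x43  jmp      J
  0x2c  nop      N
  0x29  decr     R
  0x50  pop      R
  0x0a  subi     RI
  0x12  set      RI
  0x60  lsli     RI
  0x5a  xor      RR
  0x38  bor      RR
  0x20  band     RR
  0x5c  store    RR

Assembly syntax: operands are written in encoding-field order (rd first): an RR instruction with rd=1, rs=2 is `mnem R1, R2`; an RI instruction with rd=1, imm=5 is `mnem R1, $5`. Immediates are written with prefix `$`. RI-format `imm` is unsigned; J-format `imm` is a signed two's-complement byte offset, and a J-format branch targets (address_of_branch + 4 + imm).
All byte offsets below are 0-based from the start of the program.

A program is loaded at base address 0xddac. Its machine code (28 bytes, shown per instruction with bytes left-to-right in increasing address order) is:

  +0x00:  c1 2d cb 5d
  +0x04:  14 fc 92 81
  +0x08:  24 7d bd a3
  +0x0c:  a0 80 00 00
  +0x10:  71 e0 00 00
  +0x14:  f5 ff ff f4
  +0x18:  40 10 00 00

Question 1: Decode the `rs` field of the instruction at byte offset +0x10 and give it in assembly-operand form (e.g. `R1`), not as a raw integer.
R4

off 0x10: read 71 e0 00 00 as big → 0x71e00000
  opcode bits[31:25]=0x38: bor/RR
  [24:22] rd=7 = R7
  [21:19] rs=4 = R4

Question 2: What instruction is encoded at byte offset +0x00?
lsli R4, $3001181

@+00  big-endian(c1 2d cb 5d) = 0xc12dcb5d
  top 7b → 0x60 → lsli [RI]
  rd: (w>>22)&0x7=0x4 → R4
  imm: (w>>0)&0x3fffff=0x2dcb5d → $3001181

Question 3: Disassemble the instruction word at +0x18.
band R0, R2

+0x18: 40 10 00 00 ⇒ word 0x40100000 (big)
  top 7b → 0x20 → band [RR]
  [24:22] rd=0 = R0
  [21:19] rs=2 = R2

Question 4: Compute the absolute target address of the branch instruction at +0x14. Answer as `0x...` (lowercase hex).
+0x14: f5 ff ff f4 ⇒ word 0xf5fffff4 (big)
  opcode bits[31:25]=0x7a: jsr/J
  imm: (w>>0)&0x1ffffff=0x1fffff4 (s25→-12) → $-12
  target = base 0xddac + off 0x14 + 4 + imm -12 = 0xddb8

0xddb8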